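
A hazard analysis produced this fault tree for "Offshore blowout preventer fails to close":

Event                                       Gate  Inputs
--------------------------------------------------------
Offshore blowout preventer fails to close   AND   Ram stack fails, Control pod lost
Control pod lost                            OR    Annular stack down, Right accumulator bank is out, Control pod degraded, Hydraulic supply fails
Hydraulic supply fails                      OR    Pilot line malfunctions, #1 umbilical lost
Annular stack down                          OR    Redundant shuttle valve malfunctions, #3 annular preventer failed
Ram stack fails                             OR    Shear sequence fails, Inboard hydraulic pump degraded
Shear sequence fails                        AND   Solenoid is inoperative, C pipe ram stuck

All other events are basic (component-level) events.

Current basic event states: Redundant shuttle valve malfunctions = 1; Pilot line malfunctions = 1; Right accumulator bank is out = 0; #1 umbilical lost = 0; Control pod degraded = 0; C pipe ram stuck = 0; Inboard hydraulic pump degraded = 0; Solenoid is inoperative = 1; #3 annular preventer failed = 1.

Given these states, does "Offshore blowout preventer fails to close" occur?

No

Shear sequence fails [AND]: Solenoid is inoperative=occurs, C pipe ram stuck=not → not all inputs occur → does not occur.
Ram stack fails [OR]: Shear sequence fails=not, Inboard hydraulic pump degraded=not → no input occurs → does not occur.
Annular stack down [OR]: Redundant shuttle valve malfunctions=occurs, #3 annular preventer failed=occurs → at least one input occurs → occurs.
Hydraulic supply fails [OR]: Pilot line malfunctions=occurs, #1 umbilical lost=not → at least one input occurs → occurs.
Control pod lost [OR]: Annular stack down=occurs, Right accumulator bank is out=not, Control pod degraded=not, Hydraulic supply fails=occurs → at least one input occurs → occurs.
Offshore blowout preventer fails to close [AND]: Ram stack fails=not, Control pod lost=occurs → not all inputs occur → does not occur.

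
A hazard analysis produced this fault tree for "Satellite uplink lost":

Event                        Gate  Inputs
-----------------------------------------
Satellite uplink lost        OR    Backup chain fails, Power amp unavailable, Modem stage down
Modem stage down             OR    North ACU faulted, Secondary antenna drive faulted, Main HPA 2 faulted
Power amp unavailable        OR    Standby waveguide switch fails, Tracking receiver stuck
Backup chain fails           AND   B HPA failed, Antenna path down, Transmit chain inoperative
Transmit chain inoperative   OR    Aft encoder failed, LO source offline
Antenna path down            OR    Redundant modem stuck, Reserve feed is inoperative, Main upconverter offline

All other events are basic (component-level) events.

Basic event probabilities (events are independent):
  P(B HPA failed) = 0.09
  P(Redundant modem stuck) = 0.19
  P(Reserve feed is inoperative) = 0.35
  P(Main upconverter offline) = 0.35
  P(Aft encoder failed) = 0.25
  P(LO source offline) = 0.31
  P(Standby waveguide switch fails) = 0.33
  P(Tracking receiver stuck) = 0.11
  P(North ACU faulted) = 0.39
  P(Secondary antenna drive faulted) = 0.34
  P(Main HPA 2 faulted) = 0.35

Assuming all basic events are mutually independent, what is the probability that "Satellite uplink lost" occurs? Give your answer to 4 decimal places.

0.8484

P(Antenna path down) [OR] = 1 − (1−0.19) × (1−0.35) × (1−0.35) = 0.657775
P(Transmit chain inoperative) [OR] = 1 − (1−0.25) × (1−0.31) = 0.482500
P(Backup chain fails) [AND] = 0.09 × 0.657775 × 0.482500 = 0.028564
P(Power amp unavailable) [OR] = 1 − (1−0.33) × (1−0.11) = 0.403700
P(Modem stage down) [OR] = 1 − (1−0.39) × (1−0.34) × (1−0.35) = 0.738310
P(Satellite uplink lost) [OR] = 1 − (1−0.028564) × (1−0.403700) × (1−0.738310) = 0.848412
Rounded to 4 decimal places: P(Satellite uplink lost) ≈ 0.8484.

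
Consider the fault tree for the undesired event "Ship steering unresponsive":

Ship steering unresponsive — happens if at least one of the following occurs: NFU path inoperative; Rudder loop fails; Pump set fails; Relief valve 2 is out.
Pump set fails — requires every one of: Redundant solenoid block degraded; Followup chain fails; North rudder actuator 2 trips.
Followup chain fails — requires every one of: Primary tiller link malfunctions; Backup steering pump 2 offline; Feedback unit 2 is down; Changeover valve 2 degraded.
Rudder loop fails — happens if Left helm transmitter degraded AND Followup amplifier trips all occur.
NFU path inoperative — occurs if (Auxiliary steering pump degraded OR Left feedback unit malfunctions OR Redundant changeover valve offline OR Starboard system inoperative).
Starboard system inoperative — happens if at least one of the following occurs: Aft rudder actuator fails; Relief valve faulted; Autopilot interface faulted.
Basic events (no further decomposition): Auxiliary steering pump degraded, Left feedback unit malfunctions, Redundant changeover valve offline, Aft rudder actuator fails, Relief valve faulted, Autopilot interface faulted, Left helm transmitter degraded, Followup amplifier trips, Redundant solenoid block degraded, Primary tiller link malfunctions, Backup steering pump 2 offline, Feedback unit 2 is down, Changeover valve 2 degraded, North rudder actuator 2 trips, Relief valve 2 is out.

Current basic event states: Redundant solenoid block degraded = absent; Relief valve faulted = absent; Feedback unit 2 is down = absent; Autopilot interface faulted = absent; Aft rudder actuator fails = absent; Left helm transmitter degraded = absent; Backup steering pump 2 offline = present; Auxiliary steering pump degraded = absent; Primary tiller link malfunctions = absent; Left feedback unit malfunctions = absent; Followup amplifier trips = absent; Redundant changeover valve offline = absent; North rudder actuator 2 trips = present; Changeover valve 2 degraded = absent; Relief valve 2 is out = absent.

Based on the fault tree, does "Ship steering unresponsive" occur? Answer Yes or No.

No

Starboard system inoperative [OR]: Aft rudder actuator fails=not, Relief valve faulted=not, Autopilot interface faulted=not → no input occurs → does not occur.
NFU path inoperative [OR]: Auxiliary steering pump degraded=not, Left feedback unit malfunctions=not, Redundant changeover valve offline=not, Starboard system inoperative=not → no input occurs → does not occur.
Rudder loop fails [AND]: Left helm transmitter degraded=not, Followup amplifier trips=not → not all inputs occur → does not occur.
Followup chain fails [AND]: Primary tiller link malfunctions=not, Backup steering pump 2 offline=occurs, Feedback unit 2 is down=not, Changeover valve 2 degraded=not → not all inputs occur → does not occur.
Pump set fails [AND]: Redundant solenoid block degraded=not, Followup chain fails=not, North rudder actuator 2 trips=occurs → not all inputs occur → does not occur.
Ship steering unresponsive [OR]: NFU path inoperative=not, Rudder loop fails=not, Pump set fails=not, Relief valve 2 is out=not → no input occurs → does not occur.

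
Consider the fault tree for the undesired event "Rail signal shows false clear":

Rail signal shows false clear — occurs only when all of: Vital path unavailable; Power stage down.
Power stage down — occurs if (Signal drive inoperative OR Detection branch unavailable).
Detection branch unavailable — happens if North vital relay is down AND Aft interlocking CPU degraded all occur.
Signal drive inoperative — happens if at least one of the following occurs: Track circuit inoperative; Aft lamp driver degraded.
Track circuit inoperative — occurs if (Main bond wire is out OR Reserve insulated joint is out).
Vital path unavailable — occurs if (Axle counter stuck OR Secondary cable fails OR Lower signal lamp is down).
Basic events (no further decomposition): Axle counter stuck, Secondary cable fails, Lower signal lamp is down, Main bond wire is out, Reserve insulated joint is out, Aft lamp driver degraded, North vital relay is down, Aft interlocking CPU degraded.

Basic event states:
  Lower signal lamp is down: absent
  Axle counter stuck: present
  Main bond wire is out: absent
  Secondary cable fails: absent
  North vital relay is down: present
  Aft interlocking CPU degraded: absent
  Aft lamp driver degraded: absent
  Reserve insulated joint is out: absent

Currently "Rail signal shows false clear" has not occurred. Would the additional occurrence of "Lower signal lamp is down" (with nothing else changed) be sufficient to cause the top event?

Counterfactual: set "Lower signal lamp is down" to occurred.
Vital path unavailable [OR]: Axle counter stuck=occurs, Secondary cable fails=not, Lower signal lamp is down=occurs → at least one input occurs → occurs.
Track circuit inoperative [OR]: Main bond wire is out=not, Reserve insulated joint is out=not → no input occurs → does not occur.
Signal drive inoperative [OR]: Track circuit inoperative=not, Aft lamp driver degraded=not → no input occurs → does not occur.
Detection branch unavailable [AND]: North vital relay is down=occurs, Aft interlocking CPU degraded=not → not all inputs occur → does not occur.
Power stage down [OR]: Signal drive inoperative=not, Detection branch unavailable=not → no input occurs → does not occur.
Rail signal shows false clear [AND]: Vital path unavailable=occurs, Power stage down=not → not all inputs occur → does not occur.

No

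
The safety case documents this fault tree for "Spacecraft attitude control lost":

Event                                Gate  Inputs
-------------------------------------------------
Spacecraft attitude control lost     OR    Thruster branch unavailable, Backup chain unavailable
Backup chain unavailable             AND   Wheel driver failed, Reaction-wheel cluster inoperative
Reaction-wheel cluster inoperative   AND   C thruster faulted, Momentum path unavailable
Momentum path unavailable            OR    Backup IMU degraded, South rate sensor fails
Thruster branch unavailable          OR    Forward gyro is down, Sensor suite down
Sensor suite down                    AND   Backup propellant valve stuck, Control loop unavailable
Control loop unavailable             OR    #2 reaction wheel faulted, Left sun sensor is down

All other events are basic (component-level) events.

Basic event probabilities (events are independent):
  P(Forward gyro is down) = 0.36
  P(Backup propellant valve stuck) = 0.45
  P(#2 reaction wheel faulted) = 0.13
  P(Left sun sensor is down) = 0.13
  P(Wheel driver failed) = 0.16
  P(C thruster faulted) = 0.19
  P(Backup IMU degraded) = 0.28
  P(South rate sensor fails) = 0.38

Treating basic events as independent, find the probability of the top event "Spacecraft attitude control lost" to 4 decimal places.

0.4396

P(Control loop unavailable) [OR] = 1 − (1−0.13) × (1−0.13) = 0.243100
P(Sensor suite down) [AND] = 0.45 × 0.243100 = 0.109395
P(Thruster branch unavailable) [OR] = 1 − (1−0.36) × (1−0.109395) = 0.430013
P(Momentum path unavailable) [OR] = 1 − (1−0.28) × (1−0.38) = 0.553600
P(Reaction-wheel cluster inoperative) [AND] = 0.19 × 0.553600 = 0.105184
P(Backup chain unavailable) [AND] = 0.16 × 0.105184 = 0.016829
P(Spacecraft attitude control lost) [OR] = 1 − (1−0.430013) × (1−0.016829) = 0.439605
Rounded to 4 decimal places: P(Spacecraft attitude control lost) ≈ 0.4396.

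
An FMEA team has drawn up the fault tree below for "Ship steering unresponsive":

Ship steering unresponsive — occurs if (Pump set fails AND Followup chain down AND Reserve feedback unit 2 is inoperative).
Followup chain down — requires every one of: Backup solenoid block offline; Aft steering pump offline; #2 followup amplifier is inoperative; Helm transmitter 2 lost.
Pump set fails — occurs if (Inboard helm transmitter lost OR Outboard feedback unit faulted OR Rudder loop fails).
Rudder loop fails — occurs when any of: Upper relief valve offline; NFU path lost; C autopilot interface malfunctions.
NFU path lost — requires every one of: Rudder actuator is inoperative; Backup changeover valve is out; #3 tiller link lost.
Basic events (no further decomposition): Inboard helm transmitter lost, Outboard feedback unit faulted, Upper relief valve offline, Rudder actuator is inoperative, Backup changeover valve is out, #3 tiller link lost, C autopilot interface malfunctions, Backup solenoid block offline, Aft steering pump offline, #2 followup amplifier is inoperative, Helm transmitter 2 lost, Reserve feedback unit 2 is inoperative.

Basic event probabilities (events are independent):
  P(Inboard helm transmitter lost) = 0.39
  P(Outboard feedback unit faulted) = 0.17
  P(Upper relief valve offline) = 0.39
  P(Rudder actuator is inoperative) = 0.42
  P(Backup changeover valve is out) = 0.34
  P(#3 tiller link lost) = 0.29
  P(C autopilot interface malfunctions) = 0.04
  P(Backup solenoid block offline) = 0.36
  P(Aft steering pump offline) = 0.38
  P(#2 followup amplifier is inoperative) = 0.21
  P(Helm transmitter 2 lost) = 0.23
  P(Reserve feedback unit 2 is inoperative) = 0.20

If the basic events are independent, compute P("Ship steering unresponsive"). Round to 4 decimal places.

0.0009

P(NFU path lost) [AND] = 0.42 × 0.34 × 0.29 = 0.041412
P(Rudder loop fails) [OR] = 1 − (1−0.39) × (1−0.041412) × (1−0.04) = 0.438651
P(Pump set fails) [OR] = 1 − (1−0.39) × (1−0.17) × (1−0.438651) = 0.715789
P(Followup chain down) [AND] = 0.36 × 0.38 × 0.21 × 0.23 = 0.006607
P(Ship steering unresponsive) [AND] = 0.715789 × 0.006607 × 0.20 = 0.000946
Rounded to 4 decimal places: P(Ship steering unresponsive) ≈ 0.0009.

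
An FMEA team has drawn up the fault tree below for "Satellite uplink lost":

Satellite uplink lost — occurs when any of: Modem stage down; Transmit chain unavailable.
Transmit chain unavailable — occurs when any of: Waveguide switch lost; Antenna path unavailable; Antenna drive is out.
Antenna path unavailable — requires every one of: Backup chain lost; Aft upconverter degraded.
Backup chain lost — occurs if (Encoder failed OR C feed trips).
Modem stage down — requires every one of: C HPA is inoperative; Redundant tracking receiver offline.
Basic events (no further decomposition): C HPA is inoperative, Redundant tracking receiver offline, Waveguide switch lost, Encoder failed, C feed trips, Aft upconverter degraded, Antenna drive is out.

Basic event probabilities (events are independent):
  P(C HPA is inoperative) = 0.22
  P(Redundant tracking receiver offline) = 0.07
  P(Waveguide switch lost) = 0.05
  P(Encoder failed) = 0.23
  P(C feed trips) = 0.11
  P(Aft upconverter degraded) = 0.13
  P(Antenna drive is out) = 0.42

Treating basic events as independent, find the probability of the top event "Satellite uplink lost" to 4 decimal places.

0.4797

P(Modem stage down) [AND] = 0.22 × 0.07 = 0.015400
P(Backup chain lost) [OR] = 1 − (1−0.23) × (1−0.11) = 0.314700
P(Antenna path unavailable) [AND] = 0.314700 × 0.13 = 0.040911
P(Transmit chain unavailable) [OR] = 1 − (1−0.05) × (1−0.040911) × (1−0.42) = 0.471542
P(Satellite uplink lost) [OR] = 1 − (1−0.015400) × (1−0.471542) = 0.479680
Rounded to 4 decimal places: P(Satellite uplink lost) ≈ 0.4797.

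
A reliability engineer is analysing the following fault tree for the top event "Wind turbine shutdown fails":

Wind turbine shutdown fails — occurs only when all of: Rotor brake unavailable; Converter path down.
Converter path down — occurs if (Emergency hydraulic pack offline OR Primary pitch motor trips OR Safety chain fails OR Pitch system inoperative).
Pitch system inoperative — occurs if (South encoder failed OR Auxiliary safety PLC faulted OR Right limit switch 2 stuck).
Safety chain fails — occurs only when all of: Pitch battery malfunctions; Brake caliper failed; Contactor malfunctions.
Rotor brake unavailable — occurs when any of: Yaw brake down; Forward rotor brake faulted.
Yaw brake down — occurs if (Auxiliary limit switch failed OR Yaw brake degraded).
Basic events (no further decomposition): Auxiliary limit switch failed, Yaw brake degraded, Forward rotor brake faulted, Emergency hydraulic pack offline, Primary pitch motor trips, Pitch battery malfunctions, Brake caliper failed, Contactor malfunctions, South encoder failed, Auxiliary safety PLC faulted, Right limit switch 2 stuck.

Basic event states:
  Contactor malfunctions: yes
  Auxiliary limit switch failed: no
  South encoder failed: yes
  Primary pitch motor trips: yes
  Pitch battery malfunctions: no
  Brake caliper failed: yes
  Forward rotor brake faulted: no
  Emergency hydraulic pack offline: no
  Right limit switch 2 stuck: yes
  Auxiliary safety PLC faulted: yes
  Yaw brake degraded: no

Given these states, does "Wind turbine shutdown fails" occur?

Yaw brake down [OR]: Auxiliary limit switch failed=not, Yaw brake degraded=not → no input occurs → does not occur.
Rotor brake unavailable [OR]: Yaw brake down=not, Forward rotor brake faulted=not → no input occurs → does not occur.
Safety chain fails [AND]: Pitch battery malfunctions=not, Brake caliper failed=occurs, Contactor malfunctions=occurs → not all inputs occur → does not occur.
Pitch system inoperative [OR]: South encoder failed=occurs, Auxiliary safety PLC faulted=occurs, Right limit switch 2 stuck=occurs → at least one input occurs → occurs.
Converter path down [OR]: Emergency hydraulic pack offline=not, Primary pitch motor trips=occurs, Safety chain fails=not, Pitch system inoperative=occurs → at least one input occurs → occurs.
Wind turbine shutdown fails [AND]: Rotor brake unavailable=not, Converter path down=occurs → not all inputs occur → does not occur.

No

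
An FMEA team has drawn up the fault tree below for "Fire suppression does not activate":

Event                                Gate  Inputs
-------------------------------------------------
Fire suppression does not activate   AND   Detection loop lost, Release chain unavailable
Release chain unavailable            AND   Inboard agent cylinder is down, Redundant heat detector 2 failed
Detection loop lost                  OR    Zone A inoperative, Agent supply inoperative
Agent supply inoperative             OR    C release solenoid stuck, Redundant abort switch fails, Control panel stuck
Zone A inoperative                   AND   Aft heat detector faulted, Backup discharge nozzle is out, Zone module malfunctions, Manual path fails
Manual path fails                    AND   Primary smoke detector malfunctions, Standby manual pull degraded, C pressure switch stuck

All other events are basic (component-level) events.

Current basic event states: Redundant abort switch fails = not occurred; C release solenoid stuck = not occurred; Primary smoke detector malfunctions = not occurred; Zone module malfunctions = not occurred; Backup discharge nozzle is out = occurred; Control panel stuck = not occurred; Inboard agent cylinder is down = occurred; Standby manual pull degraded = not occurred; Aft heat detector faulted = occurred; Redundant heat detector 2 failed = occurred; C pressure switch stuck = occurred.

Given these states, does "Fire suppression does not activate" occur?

No

Manual path fails [AND]: Primary smoke detector malfunctions=not, Standby manual pull degraded=not, C pressure switch stuck=occurs → not all inputs occur → does not occur.
Zone A inoperative [AND]: Aft heat detector faulted=occurs, Backup discharge nozzle is out=occurs, Zone module malfunctions=not, Manual path fails=not → not all inputs occur → does not occur.
Agent supply inoperative [OR]: C release solenoid stuck=not, Redundant abort switch fails=not, Control panel stuck=not → no input occurs → does not occur.
Detection loop lost [OR]: Zone A inoperative=not, Agent supply inoperative=not → no input occurs → does not occur.
Release chain unavailable [AND]: Inboard agent cylinder is down=occurs, Redundant heat detector 2 failed=occurs → all inputs occur → occurs.
Fire suppression does not activate [AND]: Detection loop lost=not, Release chain unavailable=occurs → not all inputs occur → does not occur.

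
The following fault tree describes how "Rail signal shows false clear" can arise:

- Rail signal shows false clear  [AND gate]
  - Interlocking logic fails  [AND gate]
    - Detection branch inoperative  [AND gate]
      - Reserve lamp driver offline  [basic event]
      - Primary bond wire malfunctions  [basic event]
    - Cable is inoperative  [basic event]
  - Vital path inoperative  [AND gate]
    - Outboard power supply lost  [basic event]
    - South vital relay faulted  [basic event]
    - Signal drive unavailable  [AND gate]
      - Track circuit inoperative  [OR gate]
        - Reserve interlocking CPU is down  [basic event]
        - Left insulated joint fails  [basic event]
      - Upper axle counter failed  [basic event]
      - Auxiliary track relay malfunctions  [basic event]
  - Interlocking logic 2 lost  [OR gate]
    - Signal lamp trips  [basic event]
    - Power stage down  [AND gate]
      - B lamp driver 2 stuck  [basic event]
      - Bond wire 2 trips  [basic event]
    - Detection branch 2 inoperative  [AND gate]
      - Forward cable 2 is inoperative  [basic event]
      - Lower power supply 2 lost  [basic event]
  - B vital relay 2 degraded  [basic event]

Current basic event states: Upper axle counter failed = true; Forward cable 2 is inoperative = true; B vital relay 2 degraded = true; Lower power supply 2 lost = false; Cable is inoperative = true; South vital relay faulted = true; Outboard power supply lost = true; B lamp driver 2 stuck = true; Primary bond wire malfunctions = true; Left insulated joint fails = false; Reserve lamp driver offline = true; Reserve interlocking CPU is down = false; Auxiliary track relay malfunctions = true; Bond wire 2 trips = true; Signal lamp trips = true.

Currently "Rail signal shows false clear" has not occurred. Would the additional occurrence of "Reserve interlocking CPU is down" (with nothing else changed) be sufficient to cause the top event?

Yes

Counterfactual: set "Reserve interlocking CPU is down" to occurred.
Detection branch inoperative [AND]: Reserve lamp driver offline=occurs, Primary bond wire malfunctions=occurs → all inputs occur → occurs.
Interlocking logic fails [AND]: Detection branch inoperative=occurs, Cable is inoperative=occurs → all inputs occur → occurs.
Track circuit inoperative [OR]: Reserve interlocking CPU is down=occurs, Left insulated joint fails=not → at least one input occurs → occurs.
Signal drive unavailable [AND]: Track circuit inoperative=occurs, Upper axle counter failed=occurs, Auxiliary track relay malfunctions=occurs → all inputs occur → occurs.
Vital path inoperative [AND]: Outboard power supply lost=occurs, South vital relay faulted=occurs, Signal drive unavailable=occurs → all inputs occur → occurs.
Power stage down [AND]: B lamp driver 2 stuck=occurs, Bond wire 2 trips=occurs → all inputs occur → occurs.
Detection branch 2 inoperative [AND]: Forward cable 2 is inoperative=occurs, Lower power supply 2 lost=not → not all inputs occur → does not occur.
Interlocking logic 2 lost [OR]: Signal lamp trips=occurs, Power stage down=occurs, Detection branch 2 inoperative=not → at least one input occurs → occurs.
Rail signal shows false clear [AND]: Interlocking logic fails=occurs, Vital path inoperative=occurs, Interlocking logic 2 lost=occurs, B vital relay 2 degraded=occurs → all inputs occur → occurs.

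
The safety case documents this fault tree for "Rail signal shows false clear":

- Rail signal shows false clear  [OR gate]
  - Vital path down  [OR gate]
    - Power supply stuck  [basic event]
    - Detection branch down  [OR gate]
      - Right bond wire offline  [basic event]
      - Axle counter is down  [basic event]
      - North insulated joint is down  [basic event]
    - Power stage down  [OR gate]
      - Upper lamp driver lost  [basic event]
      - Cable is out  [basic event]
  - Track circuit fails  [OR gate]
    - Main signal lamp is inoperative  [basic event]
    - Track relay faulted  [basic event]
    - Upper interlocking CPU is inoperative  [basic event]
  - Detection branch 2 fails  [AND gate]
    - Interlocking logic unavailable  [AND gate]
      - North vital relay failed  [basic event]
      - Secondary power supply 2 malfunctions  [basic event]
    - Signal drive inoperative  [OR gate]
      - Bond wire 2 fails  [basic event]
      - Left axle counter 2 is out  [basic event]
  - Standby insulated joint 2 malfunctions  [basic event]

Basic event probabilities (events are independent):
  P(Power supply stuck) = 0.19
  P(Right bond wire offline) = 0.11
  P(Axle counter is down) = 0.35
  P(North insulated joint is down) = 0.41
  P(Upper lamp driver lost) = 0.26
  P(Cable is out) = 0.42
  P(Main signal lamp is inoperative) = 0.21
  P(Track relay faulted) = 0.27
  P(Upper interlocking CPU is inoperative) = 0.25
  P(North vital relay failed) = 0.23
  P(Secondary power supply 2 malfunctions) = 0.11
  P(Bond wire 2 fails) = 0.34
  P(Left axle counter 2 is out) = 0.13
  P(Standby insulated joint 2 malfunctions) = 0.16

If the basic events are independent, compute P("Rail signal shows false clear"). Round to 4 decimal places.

0.9574

P(Detection branch down) [OR] = 1 − (1−0.11) × (1−0.35) × (1−0.41) = 0.658685
P(Power stage down) [OR] = 1 − (1−0.26) × (1−0.42) = 0.570800
P(Vital path down) [OR] = 1 − (1−0.19) × (1−0.658685) × (1−0.570800) = 0.881341
P(Track circuit fails) [OR] = 1 − (1−0.21) × (1−0.27) × (1−0.25) = 0.567475
P(Interlocking logic unavailable) [AND] = 0.23 × 0.11 = 0.025300
P(Signal drive inoperative) [OR] = 1 − (1−0.34) × (1−0.13) = 0.425800
P(Detection branch 2 fails) [AND] = 0.025300 × 0.425800 = 0.010773
P(Rail signal shows false clear) [OR] = 1 − (1−0.881341) × (1−0.567475) × (1−0.010773) × (1−0.16) = 0.957353
Rounded to 4 decimal places: P(Rail signal shows false clear) ≈ 0.9574.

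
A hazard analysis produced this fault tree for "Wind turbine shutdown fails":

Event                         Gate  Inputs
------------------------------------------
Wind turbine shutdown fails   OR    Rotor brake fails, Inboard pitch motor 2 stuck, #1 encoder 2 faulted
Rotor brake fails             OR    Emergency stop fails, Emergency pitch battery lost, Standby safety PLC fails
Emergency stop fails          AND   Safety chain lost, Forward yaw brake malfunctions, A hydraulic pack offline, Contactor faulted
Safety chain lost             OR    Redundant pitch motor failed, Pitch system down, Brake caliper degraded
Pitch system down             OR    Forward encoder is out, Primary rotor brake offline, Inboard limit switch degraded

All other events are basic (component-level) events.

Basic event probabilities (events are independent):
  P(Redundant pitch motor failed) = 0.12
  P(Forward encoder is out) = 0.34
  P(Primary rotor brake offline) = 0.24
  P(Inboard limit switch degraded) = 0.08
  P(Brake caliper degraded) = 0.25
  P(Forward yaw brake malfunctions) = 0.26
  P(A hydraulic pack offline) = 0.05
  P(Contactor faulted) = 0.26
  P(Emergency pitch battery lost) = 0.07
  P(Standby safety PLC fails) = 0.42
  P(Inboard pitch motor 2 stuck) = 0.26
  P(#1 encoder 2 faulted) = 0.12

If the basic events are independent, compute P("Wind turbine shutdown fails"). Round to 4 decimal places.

0.6496

P(Pitch system down) [OR] = 1 − (1−0.34) × (1−0.24) × (1−0.08) = 0.538528
P(Safety chain lost) [OR] = 1 − (1−0.12) × (1−0.538528) × (1−0.25) = 0.695428
P(Emergency stop fails) [AND] = 0.695428 × 0.26 × 0.05 × 0.26 = 0.002351
P(Rotor brake fails) [OR] = 1 − (1−0.002351) × (1−0.07) × (1−0.42) = 0.461868
P(Wind turbine shutdown fails) [OR] = 1 − (1−0.461868) × (1−0.26) × (1−0.12) = 0.649568
Rounded to 4 decimal places: P(Wind turbine shutdown fails) ≈ 0.6496.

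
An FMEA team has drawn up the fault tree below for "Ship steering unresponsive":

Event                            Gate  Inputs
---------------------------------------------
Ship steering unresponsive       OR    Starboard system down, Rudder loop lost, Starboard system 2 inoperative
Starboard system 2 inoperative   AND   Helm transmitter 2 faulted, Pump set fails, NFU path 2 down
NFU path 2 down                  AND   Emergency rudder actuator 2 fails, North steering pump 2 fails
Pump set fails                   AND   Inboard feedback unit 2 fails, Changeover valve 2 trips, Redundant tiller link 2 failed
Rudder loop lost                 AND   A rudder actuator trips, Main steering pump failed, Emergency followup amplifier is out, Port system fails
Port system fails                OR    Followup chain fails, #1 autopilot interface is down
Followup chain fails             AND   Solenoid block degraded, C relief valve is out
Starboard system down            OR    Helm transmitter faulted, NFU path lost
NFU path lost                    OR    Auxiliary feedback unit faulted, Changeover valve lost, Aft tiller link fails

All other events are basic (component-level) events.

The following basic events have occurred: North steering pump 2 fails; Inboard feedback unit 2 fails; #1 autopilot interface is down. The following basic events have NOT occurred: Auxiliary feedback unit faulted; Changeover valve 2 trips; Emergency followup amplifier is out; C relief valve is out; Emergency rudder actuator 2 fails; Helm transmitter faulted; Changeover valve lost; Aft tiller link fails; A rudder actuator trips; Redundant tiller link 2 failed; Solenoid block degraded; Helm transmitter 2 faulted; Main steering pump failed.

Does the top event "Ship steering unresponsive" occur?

NFU path lost [OR]: Auxiliary feedback unit faulted=not, Changeover valve lost=not, Aft tiller link fails=not → no input occurs → does not occur.
Starboard system down [OR]: Helm transmitter faulted=not, NFU path lost=not → no input occurs → does not occur.
Followup chain fails [AND]: Solenoid block degraded=not, C relief valve is out=not → not all inputs occur → does not occur.
Port system fails [OR]: Followup chain fails=not, #1 autopilot interface is down=occurs → at least one input occurs → occurs.
Rudder loop lost [AND]: A rudder actuator trips=not, Main steering pump failed=not, Emergency followup amplifier is out=not, Port system fails=occurs → not all inputs occur → does not occur.
Pump set fails [AND]: Inboard feedback unit 2 fails=occurs, Changeover valve 2 trips=not, Redundant tiller link 2 failed=not → not all inputs occur → does not occur.
NFU path 2 down [AND]: Emergency rudder actuator 2 fails=not, North steering pump 2 fails=occurs → not all inputs occur → does not occur.
Starboard system 2 inoperative [AND]: Helm transmitter 2 faulted=not, Pump set fails=not, NFU path 2 down=not → not all inputs occur → does not occur.
Ship steering unresponsive [OR]: Starboard system down=not, Rudder loop lost=not, Starboard system 2 inoperative=not → no input occurs → does not occur.

No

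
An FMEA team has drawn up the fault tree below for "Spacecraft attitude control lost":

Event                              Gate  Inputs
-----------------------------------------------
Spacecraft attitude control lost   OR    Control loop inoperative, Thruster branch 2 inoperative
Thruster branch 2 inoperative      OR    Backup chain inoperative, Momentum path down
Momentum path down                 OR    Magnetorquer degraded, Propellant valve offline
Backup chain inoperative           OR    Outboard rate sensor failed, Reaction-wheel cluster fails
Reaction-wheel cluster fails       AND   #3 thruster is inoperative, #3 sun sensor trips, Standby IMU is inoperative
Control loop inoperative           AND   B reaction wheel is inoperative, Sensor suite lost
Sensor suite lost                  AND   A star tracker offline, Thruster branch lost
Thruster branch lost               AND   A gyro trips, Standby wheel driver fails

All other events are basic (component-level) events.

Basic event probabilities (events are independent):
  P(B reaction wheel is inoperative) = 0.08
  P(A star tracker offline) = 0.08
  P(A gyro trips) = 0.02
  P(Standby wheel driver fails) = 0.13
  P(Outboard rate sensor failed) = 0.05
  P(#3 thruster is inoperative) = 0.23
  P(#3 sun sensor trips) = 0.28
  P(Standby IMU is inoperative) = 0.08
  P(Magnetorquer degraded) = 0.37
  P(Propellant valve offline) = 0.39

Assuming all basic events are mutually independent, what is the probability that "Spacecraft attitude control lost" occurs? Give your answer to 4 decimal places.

P(Thruster branch lost) [AND] = 0.02 × 0.13 = 0.002600
P(Sensor suite lost) [AND] = 0.08 × 0.002600 = 0.000208
P(Control loop inoperative) [AND] = 0.08 × 0.000208 = 0.000017
P(Reaction-wheel cluster fails) [AND] = 0.23 × 0.28 × 0.08 = 0.005152
P(Backup chain inoperative) [OR] = 1 − (1−0.05) × (1−0.005152) = 0.054894
P(Momentum path down) [OR] = 1 − (1−0.37) × (1−0.39) = 0.615700
P(Thruster branch 2 inoperative) [OR] = 1 − (1−0.054894) × (1−0.615700) = 0.636796
P(Spacecraft attitude control lost) [OR] = 1 − (1−0.000017) × (1−0.636796) = 0.636802
Rounded to 4 decimal places: P(Spacecraft attitude control lost) ≈ 0.6368.

0.6368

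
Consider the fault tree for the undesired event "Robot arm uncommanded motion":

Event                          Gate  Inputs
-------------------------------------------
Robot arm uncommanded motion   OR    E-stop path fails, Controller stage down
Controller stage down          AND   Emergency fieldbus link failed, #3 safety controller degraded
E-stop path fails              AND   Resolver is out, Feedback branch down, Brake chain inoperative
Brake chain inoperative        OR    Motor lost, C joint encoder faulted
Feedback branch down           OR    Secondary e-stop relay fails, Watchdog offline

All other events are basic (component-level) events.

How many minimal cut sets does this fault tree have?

Feedback branch down [OR]: union of children's cut sets → 2 cut set(s).
Brake chain inoperative [OR]: union of children's cut sets → 2 cut set(s).
E-stop path fails [AND]: one cut set from each child combined → 1 × 2 × 2 = 4 cut set(s).
Controller stage down [AND]: one cut set from each child combined → 1 × 1 = 1 cut set(s).
Robot arm uncommanded motion [OR]: union of children's cut sets → 5 cut set(s).
Minimal cut sets: {Motor lost, Resolver is out, Secondary e-stop relay fails}; {C joint encoder faulted, Resolver is out, Secondary e-stop relay fails}; {Motor lost, Resolver is out, Watchdog offline}; {C joint encoder faulted, Resolver is out, Watchdog offline}; {#3 safety controller degraded, Emergency fieldbus link failed}.

5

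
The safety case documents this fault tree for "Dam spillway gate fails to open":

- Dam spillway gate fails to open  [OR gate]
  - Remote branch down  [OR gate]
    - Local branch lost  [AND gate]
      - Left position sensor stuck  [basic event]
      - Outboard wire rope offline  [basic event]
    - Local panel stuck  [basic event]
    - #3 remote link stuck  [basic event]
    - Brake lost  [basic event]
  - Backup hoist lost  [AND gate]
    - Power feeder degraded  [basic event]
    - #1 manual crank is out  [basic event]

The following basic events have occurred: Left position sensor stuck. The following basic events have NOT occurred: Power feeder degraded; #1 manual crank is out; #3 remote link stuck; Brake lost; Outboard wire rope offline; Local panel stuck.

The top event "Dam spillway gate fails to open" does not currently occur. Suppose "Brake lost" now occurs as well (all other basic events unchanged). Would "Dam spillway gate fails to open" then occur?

Counterfactual: set "Brake lost" to occurred.
Local branch lost [AND]: Left position sensor stuck=occurs, Outboard wire rope offline=not → not all inputs occur → does not occur.
Remote branch down [OR]: Local branch lost=not, Local panel stuck=not, #3 remote link stuck=not, Brake lost=occurs → at least one input occurs → occurs.
Backup hoist lost [AND]: Power feeder degraded=not, #1 manual crank is out=not → not all inputs occur → does not occur.
Dam spillway gate fails to open [OR]: Remote branch down=occurs, Backup hoist lost=not → at least one input occurs → occurs.

Yes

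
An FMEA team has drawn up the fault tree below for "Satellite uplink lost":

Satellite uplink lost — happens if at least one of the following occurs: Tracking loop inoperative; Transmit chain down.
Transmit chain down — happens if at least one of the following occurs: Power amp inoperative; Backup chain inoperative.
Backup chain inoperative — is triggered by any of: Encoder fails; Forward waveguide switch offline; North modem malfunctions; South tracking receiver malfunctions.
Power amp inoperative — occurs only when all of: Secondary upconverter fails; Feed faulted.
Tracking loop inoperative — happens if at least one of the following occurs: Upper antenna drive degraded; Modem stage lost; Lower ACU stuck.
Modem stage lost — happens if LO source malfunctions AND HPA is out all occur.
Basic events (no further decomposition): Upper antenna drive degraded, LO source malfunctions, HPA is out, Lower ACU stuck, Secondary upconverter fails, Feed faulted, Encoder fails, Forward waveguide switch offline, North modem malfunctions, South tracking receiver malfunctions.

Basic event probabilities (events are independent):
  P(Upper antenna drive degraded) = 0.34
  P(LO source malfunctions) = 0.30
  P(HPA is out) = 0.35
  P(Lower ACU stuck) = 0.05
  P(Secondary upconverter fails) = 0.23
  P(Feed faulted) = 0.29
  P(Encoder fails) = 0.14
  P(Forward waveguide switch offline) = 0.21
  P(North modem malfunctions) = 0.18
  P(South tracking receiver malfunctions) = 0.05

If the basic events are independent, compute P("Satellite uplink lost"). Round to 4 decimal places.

0.7228

P(Modem stage lost) [AND] = 0.30 × 0.35 = 0.105000
P(Tracking loop inoperative) [OR] = 1 − (1−0.34) × (1−0.105000) × (1−0.05) = 0.438835
P(Power amp inoperative) [AND] = 0.23 × 0.29 = 0.066700
P(Backup chain inoperative) [OR] = 1 − (1−0.14) × (1−0.21) × (1−0.18) × (1−0.05) = 0.470747
P(Transmit chain down) [OR] = 1 − (1−0.066700) × (1−0.470747) = 0.506048
P(Satellite uplink lost) [OR] = 1 − (1−0.438835) × (1−0.506048) = 0.722811
Rounded to 4 decimal places: P(Satellite uplink lost) ≈ 0.7228.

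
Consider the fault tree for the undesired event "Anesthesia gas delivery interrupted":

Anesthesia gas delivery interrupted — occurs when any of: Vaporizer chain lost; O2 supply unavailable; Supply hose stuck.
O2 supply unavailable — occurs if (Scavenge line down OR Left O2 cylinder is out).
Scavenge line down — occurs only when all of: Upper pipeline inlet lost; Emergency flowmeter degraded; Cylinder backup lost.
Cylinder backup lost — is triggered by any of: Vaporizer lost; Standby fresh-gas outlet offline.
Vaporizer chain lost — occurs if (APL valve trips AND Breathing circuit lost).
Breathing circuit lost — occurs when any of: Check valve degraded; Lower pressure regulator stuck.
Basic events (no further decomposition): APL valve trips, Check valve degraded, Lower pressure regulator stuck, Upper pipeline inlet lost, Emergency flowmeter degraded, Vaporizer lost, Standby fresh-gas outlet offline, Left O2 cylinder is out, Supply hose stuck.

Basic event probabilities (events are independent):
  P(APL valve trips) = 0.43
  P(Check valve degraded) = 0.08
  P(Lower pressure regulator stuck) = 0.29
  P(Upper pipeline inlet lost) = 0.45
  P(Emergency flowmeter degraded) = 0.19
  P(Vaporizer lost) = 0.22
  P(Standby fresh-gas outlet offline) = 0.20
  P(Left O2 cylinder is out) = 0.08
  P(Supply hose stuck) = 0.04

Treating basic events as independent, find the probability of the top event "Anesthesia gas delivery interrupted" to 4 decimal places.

P(Breathing circuit lost) [OR] = 1 − (1−0.08) × (1−0.29) = 0.346800
P(Vaporizer chain lost) [AND] = 0.43 × 0.346800 = 0.149124
P(Cylinder backup lost) [OR] = 1 − (1−0.22) × (1−0.20) = 0.376000
P(Scavenge line down) [AND] = 0.45 × 0.19 × 0.376000 = 0.032148
P(O2 supply unavailable) [OR] = 1 − (1−0.032148) × (1−0.08) = 0.109576
P(Anesthesia gas delivery interrupted) [OR] = 1 − (1−0.149124) × (1−0.109576) × (1−0.04) = 0.272665
Rounded to 4 decimal places: P(Anesthesia gas delivery interrupted) ≈ 0.2727.

0.2727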